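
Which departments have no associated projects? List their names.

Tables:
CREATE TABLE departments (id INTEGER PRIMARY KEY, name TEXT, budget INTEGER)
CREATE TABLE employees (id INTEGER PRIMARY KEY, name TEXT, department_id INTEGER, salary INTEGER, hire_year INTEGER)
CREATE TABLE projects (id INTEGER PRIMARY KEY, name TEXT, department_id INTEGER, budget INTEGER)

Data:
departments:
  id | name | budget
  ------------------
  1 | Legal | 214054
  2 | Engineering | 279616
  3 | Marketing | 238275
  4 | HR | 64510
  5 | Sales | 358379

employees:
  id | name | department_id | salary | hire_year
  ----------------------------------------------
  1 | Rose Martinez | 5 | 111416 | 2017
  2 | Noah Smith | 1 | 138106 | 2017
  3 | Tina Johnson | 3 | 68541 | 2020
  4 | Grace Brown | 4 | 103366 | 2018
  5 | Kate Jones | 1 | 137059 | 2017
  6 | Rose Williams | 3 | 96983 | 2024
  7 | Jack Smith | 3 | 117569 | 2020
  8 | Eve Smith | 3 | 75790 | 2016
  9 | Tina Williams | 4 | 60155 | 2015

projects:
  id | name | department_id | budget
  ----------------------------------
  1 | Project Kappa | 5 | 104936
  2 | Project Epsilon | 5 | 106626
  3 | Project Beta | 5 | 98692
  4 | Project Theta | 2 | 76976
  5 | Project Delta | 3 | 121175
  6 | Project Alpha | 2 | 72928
SELECT p.name FROM departments p LEFT JOIN projects c ON c.department_id = p.id WHERE c.id IS NULL

Execution result:
name
Legal
HR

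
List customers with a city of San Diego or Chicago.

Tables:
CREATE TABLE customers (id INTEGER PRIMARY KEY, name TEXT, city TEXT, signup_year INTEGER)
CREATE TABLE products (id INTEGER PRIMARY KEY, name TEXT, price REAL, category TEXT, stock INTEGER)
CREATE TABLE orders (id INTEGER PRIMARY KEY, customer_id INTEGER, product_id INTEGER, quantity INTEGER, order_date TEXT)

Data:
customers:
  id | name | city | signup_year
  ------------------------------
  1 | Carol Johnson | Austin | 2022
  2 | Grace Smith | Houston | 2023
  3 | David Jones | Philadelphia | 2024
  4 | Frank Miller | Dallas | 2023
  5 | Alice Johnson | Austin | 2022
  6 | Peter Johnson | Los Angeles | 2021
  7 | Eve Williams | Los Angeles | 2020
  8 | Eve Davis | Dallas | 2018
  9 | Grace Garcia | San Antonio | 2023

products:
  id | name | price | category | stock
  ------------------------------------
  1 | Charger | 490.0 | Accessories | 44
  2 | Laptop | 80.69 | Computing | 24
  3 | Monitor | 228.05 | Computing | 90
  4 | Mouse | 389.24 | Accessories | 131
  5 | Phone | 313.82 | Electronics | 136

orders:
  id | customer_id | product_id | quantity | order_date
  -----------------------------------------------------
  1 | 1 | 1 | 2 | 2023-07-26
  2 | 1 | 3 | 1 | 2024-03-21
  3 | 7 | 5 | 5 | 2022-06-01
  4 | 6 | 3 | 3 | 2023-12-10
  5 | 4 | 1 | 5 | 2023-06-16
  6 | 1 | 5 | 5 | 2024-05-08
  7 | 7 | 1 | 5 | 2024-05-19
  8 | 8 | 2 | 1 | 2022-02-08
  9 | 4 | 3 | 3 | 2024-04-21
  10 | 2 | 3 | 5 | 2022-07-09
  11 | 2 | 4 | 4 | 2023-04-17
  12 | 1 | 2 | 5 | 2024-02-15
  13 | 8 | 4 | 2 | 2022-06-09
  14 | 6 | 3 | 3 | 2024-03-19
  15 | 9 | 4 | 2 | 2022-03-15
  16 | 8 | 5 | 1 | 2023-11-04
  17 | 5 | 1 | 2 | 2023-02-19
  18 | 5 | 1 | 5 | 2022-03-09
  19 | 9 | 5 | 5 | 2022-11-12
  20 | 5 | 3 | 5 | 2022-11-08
SELECT name, city FROM customers WHERE city IN ('San Diego', 'Chicago')

Execution result:
(no rows)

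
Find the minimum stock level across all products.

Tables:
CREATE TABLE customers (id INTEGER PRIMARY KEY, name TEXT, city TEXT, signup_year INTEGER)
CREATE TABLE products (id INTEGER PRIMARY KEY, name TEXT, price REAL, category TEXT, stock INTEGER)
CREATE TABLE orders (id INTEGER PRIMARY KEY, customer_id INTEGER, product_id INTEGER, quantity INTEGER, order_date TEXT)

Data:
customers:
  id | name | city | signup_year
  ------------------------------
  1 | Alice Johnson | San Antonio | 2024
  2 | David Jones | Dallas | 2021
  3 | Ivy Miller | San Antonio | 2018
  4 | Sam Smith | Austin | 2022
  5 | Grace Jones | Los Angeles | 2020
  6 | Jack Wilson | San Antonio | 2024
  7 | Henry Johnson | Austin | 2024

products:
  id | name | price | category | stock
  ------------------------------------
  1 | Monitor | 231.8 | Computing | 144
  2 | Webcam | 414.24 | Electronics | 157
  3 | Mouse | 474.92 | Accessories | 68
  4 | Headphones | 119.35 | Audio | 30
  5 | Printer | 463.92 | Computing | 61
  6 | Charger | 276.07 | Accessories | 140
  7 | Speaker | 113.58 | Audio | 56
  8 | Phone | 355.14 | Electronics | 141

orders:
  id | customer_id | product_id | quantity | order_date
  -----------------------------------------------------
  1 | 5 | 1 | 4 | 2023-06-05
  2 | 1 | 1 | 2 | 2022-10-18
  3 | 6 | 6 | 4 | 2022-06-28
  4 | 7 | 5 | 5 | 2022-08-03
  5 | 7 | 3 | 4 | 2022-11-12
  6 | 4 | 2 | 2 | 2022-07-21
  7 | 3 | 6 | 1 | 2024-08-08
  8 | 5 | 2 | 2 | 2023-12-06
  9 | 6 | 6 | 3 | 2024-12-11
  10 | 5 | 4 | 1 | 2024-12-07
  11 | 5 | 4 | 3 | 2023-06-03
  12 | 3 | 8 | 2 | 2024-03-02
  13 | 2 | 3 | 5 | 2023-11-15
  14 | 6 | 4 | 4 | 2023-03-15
SELECT MIN(stock) FROM products

Execution result:
30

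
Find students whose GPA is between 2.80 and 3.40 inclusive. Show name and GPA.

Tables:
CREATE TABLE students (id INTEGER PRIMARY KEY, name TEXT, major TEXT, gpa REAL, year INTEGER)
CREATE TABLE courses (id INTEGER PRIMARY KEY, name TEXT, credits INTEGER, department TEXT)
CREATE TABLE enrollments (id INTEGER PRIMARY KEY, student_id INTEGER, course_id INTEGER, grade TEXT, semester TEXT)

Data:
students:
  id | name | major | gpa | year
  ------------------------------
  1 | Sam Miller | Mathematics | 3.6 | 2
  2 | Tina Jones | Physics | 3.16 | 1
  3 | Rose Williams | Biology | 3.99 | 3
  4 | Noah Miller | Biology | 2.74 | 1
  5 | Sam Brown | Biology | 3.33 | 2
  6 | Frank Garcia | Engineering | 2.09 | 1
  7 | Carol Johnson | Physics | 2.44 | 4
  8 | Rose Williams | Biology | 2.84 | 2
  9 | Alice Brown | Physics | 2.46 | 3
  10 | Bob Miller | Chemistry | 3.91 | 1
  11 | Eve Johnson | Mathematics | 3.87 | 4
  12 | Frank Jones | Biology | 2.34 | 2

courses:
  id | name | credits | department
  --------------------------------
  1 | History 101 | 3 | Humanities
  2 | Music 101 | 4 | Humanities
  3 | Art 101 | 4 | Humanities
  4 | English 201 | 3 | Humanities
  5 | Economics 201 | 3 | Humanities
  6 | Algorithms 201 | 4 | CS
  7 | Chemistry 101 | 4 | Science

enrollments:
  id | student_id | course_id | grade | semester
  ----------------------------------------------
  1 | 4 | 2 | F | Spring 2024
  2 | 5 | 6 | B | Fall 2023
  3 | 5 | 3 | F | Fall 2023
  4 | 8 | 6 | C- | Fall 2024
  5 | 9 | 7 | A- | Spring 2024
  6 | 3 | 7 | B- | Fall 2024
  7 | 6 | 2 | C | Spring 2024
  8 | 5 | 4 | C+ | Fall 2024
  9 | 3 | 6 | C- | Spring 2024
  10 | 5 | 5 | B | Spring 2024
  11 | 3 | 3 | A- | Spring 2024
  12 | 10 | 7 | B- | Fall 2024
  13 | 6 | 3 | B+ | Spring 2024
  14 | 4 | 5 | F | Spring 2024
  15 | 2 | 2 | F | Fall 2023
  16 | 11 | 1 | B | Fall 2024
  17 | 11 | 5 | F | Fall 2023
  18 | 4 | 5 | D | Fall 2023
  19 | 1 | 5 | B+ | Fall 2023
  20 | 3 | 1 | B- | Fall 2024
SELECT name, gpa FROM students WHERE gpa BETWEEN 2.8 AND 3.4

Execution result:
name | gpa
Tina Jones | 3.16
Sam Brown | 3.33
Rose Williams | 2.84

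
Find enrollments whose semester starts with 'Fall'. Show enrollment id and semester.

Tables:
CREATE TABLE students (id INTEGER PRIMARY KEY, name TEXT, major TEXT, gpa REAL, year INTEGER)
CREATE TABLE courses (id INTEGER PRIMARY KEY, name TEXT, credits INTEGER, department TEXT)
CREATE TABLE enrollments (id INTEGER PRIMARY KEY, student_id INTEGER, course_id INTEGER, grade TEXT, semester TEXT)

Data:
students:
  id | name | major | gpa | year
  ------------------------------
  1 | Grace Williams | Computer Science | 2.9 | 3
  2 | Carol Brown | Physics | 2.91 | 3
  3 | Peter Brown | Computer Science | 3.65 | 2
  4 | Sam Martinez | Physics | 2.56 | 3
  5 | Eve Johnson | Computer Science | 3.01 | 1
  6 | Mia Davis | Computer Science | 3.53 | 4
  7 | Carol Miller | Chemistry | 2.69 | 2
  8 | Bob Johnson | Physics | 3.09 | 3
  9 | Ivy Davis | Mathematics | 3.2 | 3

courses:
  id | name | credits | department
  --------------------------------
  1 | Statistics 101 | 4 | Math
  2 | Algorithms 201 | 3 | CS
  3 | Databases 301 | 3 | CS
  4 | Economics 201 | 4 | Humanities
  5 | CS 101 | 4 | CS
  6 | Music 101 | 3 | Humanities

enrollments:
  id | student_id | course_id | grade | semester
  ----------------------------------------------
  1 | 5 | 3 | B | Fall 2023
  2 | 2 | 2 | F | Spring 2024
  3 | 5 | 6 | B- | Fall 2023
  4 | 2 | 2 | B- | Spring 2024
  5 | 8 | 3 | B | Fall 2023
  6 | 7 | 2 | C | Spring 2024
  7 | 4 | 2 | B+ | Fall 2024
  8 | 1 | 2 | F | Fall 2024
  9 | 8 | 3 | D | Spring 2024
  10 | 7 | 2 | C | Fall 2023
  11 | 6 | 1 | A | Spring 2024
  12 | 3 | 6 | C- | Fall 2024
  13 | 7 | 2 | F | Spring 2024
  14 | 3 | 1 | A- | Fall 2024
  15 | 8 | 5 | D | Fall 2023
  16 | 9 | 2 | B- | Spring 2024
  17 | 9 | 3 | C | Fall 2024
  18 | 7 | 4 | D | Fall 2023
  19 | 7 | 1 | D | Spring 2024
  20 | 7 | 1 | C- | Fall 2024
SELECT id, semester FROM enrollments WHERE semester LIKE 'Fall%'

Execution result:
id | semester
1 | Fall 2023
3 | Fall 2023
5 | Fall 2023
7 | Fall 2024
8 | Fall 2024
10 | Fall 2023
12 | Fall 2024
14 | Fall 2024
15 | Fall 2023
17 | Fall 2024
18 | Fall 2023
20 | Fall 2024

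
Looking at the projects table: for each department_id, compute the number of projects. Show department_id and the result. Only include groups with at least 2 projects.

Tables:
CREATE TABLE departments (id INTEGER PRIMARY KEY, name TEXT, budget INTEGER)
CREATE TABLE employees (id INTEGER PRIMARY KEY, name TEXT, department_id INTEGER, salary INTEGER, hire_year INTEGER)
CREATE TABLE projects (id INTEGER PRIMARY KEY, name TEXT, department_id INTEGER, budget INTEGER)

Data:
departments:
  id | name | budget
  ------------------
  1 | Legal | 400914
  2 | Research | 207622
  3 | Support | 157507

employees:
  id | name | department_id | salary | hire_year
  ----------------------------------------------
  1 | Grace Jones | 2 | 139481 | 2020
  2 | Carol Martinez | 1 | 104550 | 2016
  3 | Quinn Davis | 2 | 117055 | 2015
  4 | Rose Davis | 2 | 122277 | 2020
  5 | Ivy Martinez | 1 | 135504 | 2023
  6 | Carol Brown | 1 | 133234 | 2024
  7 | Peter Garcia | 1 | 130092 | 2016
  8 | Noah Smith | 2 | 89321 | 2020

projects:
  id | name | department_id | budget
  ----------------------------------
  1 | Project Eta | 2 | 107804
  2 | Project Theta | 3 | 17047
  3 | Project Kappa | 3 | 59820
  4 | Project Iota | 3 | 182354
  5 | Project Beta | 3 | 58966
SELECT department_id, COUNT(*) AS n FROM projects GROUP BY department_id HAVING COUNT(*) >= 2

Execution result:
department_id | n
3 | 4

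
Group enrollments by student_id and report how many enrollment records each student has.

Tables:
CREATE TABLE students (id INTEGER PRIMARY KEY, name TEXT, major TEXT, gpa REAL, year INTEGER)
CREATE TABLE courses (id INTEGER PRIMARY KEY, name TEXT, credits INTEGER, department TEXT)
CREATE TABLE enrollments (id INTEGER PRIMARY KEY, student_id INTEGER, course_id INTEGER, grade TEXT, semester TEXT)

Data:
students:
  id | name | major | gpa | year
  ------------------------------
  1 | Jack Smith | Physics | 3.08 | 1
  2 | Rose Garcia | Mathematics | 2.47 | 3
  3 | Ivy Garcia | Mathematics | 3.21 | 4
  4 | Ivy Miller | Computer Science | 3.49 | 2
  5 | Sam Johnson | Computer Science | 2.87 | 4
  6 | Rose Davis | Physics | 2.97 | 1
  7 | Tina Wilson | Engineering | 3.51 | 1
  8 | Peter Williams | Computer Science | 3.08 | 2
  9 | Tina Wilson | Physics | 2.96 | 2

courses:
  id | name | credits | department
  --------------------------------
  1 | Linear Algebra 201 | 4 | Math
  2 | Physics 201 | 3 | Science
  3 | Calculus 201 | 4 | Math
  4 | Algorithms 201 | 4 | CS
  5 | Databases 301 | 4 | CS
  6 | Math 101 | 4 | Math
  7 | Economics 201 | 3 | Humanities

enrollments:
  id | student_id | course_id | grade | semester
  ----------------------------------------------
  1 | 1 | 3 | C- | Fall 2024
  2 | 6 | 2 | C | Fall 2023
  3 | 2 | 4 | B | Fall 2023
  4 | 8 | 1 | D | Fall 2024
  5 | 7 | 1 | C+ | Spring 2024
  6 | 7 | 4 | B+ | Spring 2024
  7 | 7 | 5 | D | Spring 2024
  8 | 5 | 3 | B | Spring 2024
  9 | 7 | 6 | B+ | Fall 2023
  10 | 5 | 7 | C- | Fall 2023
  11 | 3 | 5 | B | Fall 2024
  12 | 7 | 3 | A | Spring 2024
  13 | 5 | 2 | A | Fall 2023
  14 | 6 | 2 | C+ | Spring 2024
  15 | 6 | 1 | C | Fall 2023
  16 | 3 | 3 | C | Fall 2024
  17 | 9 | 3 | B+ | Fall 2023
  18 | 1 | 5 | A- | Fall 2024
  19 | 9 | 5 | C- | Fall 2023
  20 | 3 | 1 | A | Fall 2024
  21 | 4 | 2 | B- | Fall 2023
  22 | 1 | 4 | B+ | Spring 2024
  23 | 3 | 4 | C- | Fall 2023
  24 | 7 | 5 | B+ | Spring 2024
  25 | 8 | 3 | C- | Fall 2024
SELECT student_id, COUNT(*) AS enrollment_count FROM enrollments GROUP BY student_id

Execution result:
student_id | enrollment_count
1 | 3
2 | 1
3 | 4
4 | 1
5 | 3
6 | 3
7 | 6
8 | 2
9 | 2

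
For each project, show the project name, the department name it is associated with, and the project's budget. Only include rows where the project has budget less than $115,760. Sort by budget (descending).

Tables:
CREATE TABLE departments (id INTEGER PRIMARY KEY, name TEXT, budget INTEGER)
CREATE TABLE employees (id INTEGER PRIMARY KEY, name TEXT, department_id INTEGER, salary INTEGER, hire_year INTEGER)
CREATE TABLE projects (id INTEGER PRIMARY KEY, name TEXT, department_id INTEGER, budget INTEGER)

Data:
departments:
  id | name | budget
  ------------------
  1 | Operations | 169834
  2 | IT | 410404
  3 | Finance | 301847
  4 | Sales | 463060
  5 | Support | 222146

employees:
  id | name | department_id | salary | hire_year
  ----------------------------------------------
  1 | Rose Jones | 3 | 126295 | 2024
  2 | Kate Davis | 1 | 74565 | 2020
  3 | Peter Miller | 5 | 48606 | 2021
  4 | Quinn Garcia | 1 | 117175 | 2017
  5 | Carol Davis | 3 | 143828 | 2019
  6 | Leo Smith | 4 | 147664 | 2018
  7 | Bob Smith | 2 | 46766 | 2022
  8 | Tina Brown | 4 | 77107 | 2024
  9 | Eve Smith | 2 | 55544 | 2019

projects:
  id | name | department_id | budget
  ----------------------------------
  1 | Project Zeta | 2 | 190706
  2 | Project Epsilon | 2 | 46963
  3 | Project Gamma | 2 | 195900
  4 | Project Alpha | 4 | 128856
SELECT c.name, p.name AS department, c.budget FROM projects c JOIN departments p ON c.department_id = p.id WHERE c.budget < 115760 ORDER BY c.budget DESC

Execution result:
name | department | budget
Project Epsilon | IT | 46963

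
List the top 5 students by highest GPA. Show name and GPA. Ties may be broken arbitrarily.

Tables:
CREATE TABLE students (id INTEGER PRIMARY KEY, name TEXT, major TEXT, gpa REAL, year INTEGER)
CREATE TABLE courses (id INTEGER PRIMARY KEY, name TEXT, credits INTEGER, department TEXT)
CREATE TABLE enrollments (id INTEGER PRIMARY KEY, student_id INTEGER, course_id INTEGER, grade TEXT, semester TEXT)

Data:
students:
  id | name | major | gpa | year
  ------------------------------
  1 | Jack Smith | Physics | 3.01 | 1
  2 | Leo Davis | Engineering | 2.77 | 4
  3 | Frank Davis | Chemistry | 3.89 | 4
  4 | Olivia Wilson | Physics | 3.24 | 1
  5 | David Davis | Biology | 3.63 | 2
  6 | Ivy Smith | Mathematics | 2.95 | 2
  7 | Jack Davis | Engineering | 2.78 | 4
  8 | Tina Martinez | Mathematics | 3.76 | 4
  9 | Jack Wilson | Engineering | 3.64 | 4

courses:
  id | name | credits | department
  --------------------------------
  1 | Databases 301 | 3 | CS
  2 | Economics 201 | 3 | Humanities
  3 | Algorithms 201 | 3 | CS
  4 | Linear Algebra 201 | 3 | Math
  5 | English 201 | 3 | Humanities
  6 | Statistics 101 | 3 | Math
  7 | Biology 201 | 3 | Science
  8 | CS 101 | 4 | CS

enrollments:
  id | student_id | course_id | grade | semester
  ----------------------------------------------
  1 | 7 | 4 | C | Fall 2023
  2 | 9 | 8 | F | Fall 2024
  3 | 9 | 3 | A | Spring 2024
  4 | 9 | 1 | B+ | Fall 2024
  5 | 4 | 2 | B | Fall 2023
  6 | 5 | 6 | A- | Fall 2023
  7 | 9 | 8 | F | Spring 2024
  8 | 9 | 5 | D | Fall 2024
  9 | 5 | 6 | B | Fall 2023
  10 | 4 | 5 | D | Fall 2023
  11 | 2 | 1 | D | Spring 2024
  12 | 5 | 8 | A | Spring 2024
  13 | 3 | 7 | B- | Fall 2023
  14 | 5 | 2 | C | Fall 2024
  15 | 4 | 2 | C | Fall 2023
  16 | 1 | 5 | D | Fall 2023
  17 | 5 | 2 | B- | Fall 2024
SELECT name, gpa FROM students ORDER BY gpa DESC LIMIT 5

Execution result:
name | gpa
Frank Davis | 3.89
Tina Martinez | 3.76
Jack Wilson | 3.64
David Davis | 3.63
Olivia Wilson | 3.24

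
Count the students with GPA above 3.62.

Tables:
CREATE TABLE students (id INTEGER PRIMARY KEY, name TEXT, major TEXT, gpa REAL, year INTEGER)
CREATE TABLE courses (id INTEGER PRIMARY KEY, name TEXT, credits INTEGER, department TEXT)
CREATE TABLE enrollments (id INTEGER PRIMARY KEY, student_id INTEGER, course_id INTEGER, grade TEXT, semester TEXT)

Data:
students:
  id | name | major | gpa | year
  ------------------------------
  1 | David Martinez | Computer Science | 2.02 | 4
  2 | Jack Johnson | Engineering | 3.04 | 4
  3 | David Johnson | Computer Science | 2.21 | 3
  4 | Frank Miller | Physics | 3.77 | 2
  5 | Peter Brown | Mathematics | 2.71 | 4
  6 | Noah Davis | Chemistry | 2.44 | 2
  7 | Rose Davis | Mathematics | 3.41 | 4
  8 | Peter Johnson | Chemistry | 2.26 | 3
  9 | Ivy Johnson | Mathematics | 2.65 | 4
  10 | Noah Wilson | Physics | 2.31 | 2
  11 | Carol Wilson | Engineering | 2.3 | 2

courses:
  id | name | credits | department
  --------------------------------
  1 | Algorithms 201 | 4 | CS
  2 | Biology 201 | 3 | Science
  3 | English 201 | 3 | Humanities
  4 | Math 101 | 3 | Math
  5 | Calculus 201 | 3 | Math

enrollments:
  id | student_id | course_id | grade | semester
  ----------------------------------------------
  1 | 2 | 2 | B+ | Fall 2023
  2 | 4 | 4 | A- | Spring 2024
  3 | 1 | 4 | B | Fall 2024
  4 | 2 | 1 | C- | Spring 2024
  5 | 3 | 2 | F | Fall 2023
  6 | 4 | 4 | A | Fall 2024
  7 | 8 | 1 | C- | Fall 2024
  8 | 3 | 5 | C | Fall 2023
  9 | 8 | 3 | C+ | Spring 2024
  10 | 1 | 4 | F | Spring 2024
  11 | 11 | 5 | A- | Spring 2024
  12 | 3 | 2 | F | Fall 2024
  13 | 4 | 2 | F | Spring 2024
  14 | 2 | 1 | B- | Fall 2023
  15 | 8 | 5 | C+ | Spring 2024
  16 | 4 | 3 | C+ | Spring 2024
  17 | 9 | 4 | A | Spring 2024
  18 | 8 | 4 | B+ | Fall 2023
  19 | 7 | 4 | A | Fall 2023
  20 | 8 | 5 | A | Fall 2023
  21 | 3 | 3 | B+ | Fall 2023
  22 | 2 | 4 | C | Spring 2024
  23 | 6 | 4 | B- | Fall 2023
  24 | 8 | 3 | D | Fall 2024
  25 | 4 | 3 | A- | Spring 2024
SELECT COUNT(*) FROM students WHERE gpa > 3.62

Execution result:
1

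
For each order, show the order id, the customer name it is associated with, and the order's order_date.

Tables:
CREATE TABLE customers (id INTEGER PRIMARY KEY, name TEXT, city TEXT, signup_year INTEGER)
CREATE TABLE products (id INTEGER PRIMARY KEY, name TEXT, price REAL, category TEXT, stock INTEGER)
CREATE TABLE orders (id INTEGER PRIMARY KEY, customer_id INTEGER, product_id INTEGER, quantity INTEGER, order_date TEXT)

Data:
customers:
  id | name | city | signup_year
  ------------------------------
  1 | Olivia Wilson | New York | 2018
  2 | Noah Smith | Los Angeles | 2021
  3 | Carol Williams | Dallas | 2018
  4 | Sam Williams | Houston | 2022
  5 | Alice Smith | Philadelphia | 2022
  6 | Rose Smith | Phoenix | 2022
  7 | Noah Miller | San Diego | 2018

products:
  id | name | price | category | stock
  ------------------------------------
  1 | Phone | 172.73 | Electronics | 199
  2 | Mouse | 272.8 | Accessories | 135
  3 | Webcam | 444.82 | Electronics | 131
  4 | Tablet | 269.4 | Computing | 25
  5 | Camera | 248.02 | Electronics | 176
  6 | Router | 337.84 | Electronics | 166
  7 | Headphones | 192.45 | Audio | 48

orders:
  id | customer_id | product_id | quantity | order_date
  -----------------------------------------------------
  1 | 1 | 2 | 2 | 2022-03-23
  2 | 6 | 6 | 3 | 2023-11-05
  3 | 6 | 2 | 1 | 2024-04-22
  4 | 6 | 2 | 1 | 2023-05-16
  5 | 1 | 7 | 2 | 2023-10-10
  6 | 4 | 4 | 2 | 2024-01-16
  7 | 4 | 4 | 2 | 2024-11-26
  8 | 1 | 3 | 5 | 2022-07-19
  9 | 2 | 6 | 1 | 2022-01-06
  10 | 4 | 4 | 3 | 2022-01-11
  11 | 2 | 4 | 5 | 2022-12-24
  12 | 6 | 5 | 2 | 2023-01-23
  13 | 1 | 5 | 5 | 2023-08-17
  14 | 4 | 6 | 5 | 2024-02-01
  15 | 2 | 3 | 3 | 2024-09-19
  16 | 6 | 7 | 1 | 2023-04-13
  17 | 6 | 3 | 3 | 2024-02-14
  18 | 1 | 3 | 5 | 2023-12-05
SELECT c.id, p.name AS customer, c.order_date FROM orders c JOIN customers p ON c.customer_id = p.id

Execution result:
id | customer | order_date
1 | Olivia Wilson | 2022-03-23
2 | Rose Smith | 2023-11-05
3 | Rose Smith | 2024-04-22
4 | Rose Smith | 2023-05-16
5 | Olivia Wilson | 2023-10-10
6 | Sam Williams | 2024-01-16
7 | Sam Williams | 2024-11-26
8 | Olivia Wilson | 2022-07-19
9 | Noah Smith | 2022-01-06
10 | Sam Williams | 2022-01-11
11 | Noah Smith | 2022-12-24
12 | Rose Smith | 2023-01-23
13 | Olivia Wilson | 2023-08-17
14 | Sam Williams | 2024-02-01
15 | Noah Smith | 2024-09-19
16 | Rose Smith | 2023-04-13
17 | Rose Smith | 2024-02-14
18 | Olivia Wilson | 2023-12-05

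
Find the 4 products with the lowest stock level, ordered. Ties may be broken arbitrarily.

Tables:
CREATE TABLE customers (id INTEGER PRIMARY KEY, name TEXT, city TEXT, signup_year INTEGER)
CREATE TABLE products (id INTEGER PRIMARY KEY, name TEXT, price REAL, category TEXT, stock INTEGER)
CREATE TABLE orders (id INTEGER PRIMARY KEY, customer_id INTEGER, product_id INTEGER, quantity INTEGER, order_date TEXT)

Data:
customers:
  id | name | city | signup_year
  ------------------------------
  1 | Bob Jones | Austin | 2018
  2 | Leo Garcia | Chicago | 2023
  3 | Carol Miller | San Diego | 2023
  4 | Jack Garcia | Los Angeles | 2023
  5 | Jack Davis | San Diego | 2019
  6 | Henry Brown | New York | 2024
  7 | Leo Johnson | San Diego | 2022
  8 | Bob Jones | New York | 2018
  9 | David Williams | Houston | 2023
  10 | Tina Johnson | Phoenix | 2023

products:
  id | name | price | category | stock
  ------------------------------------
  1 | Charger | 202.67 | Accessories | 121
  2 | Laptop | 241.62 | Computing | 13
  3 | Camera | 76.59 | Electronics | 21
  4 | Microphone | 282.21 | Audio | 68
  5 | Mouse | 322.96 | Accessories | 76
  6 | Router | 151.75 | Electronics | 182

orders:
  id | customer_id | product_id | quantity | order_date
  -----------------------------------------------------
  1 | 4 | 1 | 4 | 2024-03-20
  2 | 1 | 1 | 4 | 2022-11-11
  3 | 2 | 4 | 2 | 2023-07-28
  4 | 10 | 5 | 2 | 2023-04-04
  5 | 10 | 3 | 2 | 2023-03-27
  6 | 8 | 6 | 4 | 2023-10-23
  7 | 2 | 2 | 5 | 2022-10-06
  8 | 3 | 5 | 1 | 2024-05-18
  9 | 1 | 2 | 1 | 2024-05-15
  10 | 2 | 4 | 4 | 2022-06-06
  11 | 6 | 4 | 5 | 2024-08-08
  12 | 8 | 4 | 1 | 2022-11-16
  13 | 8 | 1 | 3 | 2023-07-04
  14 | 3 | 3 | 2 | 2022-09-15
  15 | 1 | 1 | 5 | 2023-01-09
SELECT name, stock FROM products ORDER BY stock ASC LIMIT 4

Execution result:
name | stock
Laptop | 13
Camera | 21
Microphone | 68
Mouse | 76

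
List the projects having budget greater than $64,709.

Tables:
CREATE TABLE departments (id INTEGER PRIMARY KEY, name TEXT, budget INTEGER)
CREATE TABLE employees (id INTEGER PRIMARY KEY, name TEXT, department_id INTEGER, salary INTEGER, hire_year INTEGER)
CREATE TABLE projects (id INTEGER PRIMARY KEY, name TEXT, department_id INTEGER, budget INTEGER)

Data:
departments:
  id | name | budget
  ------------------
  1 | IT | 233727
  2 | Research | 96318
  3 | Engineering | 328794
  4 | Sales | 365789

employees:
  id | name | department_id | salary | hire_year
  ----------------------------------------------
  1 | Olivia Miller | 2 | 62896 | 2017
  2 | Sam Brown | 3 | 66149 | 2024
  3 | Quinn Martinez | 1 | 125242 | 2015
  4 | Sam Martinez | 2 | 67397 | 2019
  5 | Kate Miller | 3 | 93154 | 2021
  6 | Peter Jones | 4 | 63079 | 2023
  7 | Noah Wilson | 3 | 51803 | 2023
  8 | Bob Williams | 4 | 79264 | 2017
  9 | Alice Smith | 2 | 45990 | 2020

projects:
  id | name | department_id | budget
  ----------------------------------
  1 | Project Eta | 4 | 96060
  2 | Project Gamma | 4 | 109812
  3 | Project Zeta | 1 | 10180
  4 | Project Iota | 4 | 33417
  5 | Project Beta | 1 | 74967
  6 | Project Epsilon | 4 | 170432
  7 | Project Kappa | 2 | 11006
SELECT name, budget FROM projects WHERE budget > 64709

Execution result:
name | budget
Project Eta | 96060
Project Gamma | 109812
Project Beta | 74967
Project Epsilon | 170432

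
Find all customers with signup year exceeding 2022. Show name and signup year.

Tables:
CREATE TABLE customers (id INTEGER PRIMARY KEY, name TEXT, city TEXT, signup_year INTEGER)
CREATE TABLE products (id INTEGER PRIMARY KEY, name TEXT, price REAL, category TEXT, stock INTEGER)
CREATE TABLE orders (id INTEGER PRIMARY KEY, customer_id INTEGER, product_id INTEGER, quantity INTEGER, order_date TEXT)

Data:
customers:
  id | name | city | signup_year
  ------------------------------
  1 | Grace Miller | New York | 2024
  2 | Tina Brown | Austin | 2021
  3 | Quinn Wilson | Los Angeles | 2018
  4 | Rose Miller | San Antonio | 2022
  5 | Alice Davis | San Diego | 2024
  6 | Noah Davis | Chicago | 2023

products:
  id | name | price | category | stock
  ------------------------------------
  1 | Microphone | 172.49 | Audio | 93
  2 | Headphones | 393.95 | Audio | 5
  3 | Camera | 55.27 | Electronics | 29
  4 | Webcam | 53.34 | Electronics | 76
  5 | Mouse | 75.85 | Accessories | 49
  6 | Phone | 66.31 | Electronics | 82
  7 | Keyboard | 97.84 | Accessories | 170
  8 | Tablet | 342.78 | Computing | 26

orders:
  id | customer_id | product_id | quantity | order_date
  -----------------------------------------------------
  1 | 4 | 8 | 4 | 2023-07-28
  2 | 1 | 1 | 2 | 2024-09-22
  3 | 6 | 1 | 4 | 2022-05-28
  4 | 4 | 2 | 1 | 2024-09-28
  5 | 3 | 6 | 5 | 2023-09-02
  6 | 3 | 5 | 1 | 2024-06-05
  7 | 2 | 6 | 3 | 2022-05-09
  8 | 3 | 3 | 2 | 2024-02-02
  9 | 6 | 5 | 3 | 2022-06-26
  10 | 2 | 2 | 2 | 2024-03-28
SELECT name, signup_year FROM customers WHERE signup_year > 2022

Execution result:
name | signup_year
Grace Miller | 2024
Alice Davis | 2024
Noah Davis | 2023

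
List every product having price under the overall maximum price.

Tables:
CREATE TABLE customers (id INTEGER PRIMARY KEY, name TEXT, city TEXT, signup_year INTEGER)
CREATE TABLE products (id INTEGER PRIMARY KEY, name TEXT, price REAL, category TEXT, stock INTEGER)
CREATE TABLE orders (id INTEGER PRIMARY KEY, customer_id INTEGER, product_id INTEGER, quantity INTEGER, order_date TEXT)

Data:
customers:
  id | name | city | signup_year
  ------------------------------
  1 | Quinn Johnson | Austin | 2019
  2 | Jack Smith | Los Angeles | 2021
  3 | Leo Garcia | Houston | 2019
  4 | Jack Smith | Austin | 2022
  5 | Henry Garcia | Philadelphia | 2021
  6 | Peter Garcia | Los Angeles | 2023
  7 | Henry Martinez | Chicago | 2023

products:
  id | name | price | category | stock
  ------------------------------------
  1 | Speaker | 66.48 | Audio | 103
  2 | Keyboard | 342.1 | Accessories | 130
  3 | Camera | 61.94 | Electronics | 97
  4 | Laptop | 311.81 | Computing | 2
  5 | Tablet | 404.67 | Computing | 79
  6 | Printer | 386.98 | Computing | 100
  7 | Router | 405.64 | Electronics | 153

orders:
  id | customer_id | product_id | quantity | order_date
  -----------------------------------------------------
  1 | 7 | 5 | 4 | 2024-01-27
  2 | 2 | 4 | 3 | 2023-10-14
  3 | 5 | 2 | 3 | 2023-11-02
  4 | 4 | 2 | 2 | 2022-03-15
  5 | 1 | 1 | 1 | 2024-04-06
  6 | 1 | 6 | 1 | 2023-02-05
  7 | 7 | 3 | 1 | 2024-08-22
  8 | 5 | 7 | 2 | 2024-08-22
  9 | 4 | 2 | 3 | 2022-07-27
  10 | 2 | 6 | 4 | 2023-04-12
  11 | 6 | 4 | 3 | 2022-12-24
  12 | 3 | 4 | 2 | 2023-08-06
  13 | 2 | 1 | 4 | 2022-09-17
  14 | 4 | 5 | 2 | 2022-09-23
SELECT name, price FROM products WHERE price < (SELECT MAX(price) FROM products)

Execution result:
name | price
Speaker | 66.48
Keyboard | 342.10
Camera | 61.94
Laptop | 311.81
Tablet | 404.67
Printer | 386.98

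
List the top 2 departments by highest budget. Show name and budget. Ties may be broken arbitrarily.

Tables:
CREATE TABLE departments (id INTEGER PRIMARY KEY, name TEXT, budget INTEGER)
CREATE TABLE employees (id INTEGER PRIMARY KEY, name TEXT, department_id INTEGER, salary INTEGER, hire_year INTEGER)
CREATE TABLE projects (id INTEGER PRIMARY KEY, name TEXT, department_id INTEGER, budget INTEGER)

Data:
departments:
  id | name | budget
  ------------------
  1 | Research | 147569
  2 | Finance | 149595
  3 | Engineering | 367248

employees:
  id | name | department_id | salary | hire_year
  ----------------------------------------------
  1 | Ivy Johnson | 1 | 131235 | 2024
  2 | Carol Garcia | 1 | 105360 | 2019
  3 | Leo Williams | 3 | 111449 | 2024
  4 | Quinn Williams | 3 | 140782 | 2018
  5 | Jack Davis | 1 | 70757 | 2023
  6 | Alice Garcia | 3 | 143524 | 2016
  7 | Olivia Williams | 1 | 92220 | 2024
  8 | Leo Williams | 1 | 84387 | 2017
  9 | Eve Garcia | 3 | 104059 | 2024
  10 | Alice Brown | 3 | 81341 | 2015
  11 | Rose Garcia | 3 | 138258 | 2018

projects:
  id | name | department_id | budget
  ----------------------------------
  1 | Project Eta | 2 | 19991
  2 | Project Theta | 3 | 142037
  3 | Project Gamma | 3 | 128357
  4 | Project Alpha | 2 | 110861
SELECT name, budget FROM departments ORDER BY budget DESC LIMIT 2

Execution result:
name | budget
Engineering | 367248
Finance | 149595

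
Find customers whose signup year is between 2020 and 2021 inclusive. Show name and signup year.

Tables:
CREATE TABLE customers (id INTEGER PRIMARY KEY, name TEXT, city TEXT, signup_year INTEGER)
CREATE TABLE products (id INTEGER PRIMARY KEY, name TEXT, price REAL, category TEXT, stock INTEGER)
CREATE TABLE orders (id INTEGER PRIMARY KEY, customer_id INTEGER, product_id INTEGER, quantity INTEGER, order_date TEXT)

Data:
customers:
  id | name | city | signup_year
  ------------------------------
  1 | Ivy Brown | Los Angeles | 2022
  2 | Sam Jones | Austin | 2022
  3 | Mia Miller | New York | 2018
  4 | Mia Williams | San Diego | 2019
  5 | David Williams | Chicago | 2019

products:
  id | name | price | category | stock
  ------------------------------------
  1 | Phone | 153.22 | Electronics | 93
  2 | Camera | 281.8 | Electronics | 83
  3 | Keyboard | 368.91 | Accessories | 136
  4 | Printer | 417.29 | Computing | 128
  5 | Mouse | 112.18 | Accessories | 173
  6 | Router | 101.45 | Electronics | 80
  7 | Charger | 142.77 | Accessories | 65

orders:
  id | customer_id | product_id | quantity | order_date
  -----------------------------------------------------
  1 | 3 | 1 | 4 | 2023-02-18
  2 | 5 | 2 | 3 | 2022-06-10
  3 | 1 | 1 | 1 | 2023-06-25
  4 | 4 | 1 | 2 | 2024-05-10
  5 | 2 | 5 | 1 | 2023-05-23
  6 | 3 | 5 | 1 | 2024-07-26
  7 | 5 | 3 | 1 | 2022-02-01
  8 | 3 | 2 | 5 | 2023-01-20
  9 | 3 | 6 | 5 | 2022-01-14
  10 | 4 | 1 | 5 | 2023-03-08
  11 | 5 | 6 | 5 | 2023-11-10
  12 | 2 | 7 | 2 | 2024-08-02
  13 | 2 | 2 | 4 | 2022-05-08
SELECT name, signup_year FROM customers WHERE signup_year BETWEEN 2020 AND 2021

Execution result:
(no rows)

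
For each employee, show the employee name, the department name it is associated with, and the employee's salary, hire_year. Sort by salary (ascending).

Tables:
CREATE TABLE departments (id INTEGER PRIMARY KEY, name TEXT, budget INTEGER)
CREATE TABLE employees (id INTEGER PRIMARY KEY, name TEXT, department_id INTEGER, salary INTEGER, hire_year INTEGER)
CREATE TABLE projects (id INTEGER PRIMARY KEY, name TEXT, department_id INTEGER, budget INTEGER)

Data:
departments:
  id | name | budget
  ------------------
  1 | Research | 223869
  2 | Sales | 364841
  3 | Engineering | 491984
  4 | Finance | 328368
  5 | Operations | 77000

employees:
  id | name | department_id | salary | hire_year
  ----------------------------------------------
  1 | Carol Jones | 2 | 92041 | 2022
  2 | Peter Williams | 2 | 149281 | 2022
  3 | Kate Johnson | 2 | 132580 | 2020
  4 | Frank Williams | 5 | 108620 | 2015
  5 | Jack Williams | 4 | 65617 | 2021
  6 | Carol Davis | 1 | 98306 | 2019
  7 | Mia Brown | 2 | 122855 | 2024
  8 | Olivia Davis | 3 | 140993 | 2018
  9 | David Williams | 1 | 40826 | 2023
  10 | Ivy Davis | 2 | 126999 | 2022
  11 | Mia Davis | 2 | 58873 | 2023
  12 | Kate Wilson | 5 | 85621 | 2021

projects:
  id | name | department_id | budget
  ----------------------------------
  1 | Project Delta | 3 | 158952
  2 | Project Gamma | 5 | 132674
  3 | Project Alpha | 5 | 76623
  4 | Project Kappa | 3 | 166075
SELECT c.name, p.name AS department, c.salary, c.hire_year FROM employees c JOIN departments p ON c.department_id = p.id ORDER BY c.salary ASC

Execution result:
name | department | salary | hire_year
David Williams | Research | 40826 | 2023
Mia Davis | Sales | 58873 | 2023
Jack Williams | Finance | 65617 | 2021
Kate Wilson | Operations | 85621 | 2021
Carol Jones | Sales | 92041 | 2022
Carol Davis | Research | 98306 | 2019
Frank Williams | Operations | 108620 | 2015
Mia Brown | Sales | 122855 | 2024
Ivy Davis | Sales | 126999 | 2022
Kate Johnson | Sales | 132580 | 2020
Olivia Davis | Engineering | 140993 | 2018
Peter Williams | Sales | 149281 | 2022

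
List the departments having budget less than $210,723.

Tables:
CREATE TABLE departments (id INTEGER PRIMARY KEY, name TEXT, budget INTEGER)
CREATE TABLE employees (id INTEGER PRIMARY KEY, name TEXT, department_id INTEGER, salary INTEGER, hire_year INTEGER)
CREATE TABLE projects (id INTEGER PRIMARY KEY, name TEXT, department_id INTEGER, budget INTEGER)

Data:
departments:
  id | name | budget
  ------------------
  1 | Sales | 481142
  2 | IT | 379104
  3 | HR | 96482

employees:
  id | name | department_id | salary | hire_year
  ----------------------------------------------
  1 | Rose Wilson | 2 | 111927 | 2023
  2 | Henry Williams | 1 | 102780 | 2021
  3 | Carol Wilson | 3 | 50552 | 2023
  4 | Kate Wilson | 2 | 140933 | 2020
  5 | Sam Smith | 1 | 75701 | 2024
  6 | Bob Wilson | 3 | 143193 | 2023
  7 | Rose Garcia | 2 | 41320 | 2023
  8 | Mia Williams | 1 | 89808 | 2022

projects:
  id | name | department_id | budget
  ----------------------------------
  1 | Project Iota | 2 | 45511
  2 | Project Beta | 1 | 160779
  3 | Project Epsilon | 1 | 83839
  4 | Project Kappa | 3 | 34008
SELECT name, budget FROM departments WHERE budget < 210723

Execution result:
name | budget
HR | 96482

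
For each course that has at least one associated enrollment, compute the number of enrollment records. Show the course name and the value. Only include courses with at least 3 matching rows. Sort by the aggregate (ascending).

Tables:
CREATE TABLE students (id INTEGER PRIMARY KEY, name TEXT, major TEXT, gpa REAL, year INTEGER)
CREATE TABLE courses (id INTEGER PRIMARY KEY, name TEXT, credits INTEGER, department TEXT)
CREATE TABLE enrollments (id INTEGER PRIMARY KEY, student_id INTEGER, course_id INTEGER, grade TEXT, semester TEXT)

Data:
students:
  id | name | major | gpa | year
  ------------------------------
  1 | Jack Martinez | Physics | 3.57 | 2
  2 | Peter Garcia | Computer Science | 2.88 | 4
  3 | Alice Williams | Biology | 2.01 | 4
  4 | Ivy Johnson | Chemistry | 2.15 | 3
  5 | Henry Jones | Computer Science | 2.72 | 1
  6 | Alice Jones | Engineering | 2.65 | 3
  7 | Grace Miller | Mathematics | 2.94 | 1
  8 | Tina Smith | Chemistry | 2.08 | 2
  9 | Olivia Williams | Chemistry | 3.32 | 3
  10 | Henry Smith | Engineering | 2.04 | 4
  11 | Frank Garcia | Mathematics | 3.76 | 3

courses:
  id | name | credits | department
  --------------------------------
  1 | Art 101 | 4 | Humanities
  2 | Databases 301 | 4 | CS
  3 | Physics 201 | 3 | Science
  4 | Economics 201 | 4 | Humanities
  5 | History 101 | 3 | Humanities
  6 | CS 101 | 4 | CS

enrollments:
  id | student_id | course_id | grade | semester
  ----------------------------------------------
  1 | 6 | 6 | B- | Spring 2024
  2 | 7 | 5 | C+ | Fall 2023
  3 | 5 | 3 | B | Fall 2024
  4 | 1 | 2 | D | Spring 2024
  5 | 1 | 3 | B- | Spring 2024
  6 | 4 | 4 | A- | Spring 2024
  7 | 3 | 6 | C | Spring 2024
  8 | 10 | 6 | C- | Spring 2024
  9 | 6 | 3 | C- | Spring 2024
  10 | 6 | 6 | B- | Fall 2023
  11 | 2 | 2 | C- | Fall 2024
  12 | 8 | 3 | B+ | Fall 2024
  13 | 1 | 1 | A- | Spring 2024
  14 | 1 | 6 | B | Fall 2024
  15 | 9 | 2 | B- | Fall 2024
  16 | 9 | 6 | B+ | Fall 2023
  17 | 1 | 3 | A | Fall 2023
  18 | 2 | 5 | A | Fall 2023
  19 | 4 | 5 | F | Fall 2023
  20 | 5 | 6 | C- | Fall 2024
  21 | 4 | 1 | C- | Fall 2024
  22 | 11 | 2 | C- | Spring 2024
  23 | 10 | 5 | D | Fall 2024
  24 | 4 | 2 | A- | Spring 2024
SELECT p.name, COUNT(*) AS n FROM enrollments c JOIN courses p ON c.course_id = p.id GROUP BY p.id, p.name HAVING COUNT(*) >= 3 ORDER BY n ASC

Execution result:
name | n
History 101 | 4
Databases 301 | 5
Physics 201 | 5
CS 101 | 7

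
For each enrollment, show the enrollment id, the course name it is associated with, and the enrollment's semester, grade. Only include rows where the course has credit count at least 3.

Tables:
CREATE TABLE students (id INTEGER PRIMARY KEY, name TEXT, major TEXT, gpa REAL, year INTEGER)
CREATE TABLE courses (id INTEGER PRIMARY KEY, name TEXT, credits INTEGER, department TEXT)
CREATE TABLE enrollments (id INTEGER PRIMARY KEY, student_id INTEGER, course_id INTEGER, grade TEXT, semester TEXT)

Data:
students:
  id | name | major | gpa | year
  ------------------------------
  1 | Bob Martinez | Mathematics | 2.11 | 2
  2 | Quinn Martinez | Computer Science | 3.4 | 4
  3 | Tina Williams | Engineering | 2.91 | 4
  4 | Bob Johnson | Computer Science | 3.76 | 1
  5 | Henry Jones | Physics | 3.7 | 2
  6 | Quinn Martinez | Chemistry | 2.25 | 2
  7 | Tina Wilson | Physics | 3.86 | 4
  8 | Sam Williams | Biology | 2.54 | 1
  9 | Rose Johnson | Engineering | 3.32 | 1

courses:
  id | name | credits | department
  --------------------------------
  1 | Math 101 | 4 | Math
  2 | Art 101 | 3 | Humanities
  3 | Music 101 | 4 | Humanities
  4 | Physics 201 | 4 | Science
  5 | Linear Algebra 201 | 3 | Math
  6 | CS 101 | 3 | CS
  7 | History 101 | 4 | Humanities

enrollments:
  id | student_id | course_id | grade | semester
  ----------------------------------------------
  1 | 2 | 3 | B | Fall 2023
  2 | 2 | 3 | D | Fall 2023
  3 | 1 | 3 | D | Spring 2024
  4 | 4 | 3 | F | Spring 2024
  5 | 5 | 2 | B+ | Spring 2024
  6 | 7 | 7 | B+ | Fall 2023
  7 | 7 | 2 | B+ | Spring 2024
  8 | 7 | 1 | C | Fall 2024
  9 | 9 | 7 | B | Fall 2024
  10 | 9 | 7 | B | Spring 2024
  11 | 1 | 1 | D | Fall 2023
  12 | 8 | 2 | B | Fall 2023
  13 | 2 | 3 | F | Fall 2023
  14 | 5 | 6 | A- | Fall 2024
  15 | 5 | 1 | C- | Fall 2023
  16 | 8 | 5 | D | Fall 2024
SELECT c.id, p.name AS course, c.semester, c.grade FROM enrollments c JOIN courses p ON c.course_id = p.id WHERE p.credits >= 3

Execution result:
id | course | semester | grade
1 | Music 101 | Fall 2023 | B
2 | Music 101 | Fall 2023 | D
3 | Music 101 | Spring 2024 | D
4 | Music 101 | Spring 2024 | F
5 | Art 101 | Spring 2024 | B+
6 | History 101 | Fall 2023 | B+
7 | Art 101 | Spring 2024 | B+
8 | Math 101 | Fall 2024 | C
9 | History 101 | Fall 2024 | B
10 | History 101 | Spring 2024 | B
11 | Math 101 | Fall 2023 | D
12 | Art 101 | Fall 2023 | B
13 | Music 101 | Fall 2023 | F
14 | CS 101 | Fall 2024 | A-
15 | Math 101 | Fall 2023 | C-
16 | Linear Algebra 201 | Fall 2024 | D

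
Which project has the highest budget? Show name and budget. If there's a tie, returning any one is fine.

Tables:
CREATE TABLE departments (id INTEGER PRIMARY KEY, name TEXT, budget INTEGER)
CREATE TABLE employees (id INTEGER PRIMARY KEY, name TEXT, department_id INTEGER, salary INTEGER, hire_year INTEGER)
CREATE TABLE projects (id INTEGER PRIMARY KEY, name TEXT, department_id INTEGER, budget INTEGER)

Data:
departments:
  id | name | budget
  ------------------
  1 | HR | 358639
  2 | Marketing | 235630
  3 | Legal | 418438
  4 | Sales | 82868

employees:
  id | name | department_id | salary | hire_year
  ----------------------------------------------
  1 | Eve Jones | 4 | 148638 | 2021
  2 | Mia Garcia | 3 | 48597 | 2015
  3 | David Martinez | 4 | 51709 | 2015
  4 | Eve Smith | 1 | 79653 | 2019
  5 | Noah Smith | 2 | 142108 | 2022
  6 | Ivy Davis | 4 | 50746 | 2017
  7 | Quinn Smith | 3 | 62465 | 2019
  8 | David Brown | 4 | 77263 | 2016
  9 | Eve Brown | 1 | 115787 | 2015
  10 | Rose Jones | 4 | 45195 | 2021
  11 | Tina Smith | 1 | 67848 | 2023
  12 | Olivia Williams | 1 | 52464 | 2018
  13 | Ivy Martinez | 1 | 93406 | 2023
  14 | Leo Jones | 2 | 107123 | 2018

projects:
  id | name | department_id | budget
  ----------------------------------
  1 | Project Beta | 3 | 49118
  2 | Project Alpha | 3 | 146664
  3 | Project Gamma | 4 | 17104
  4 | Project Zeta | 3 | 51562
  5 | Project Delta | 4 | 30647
SELECT name, budget FROM projects ORDER BY budget DESC LIMIT 1

Execution result:
name | budget
Project Alpha | 146664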